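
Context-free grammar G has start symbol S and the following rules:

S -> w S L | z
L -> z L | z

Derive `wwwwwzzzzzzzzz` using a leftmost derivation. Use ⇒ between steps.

S⇒wSL⇒wwSLL⇒wwwSLLL⇒wwwwSLLLL⇒wwwwwSLLLLL⇒wwwwwzLLLLL⇒wwwwwzzLLLL⇒wwwwwzzzLLLL⇒wwwwwzzzzLLLL⇒wwwwwzzzzzLLLL⇒wwwwwzzzzzzLLL⇒wwwwwzzzzzzzLL⇒wwwwwzzzzzzzzL⇒wwwwwzzzzzzzzz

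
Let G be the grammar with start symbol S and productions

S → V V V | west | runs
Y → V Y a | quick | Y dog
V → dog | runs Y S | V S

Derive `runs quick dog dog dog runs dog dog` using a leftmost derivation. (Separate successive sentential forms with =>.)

S => V V V => runs Y S V V => runs Y dog S V V => runs Y dog dog S V V => runs Y dog dog dog S V V => runs quick dog dog dog S V V => runs quick dog dog dog runs V V => runs quick dog dog dog runs dog V => runs quick dog dog dog runs dog dog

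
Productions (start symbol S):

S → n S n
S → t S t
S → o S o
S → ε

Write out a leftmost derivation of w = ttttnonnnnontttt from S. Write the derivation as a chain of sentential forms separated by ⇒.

S ⇒ tSt   [S → t S t]
tSt ⇒ ttStt   [S → t S t]
ttStt ⇒ tttSttt   [S → t S t]
tttSttt ⇒ ttttStttt   [S → t S t]
ttttStttt ⇒ ttttnSntttt   [S → n S n]
ttttnSntttt ⇒ ttttnoSontttt   [S → o S o]
ttttnoSontttt ⇒ ttttnonSnontttt   [S → n S n]
ttttnonSnontttt ⇒ ttttnonnSnnontttt   [S → n S n]
ttttnonnSnnontttt ⇒ ttttnonnnnontttt   [S → ε]

S ⇒ tSt ⇒ ttStt ⇒ tttSttt ⇒ ttttStttt ⇒ ttttnSntttt ⇒ ttttnoSontttt ⇒ ttttnonSnontttt ⇒ ttttnonnSnnontttt ⇒ ttttnonnnnontttt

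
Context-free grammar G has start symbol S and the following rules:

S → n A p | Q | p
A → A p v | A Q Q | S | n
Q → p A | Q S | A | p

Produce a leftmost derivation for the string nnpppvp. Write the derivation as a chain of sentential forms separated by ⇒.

S ⇒ nAp   [S → n A p]
nAp ⇒ nApvp   [A → A p v]
nApvp ⇒ nAQQpvp   [A → A Q Q]
nAQQpvp ⇒ nnQQpvp   [A → n]
nnQQpvp ⇒ nnpQpvp   [Q → p]
nnpQpvp ⇒ nnpppvp   [Q → p]

S ⇒ nAp ⇒ nApvp ⇒ nAQQpvp ⇒ nnQQpvp ⇒ nnpQpvp ⇒ nnpppvp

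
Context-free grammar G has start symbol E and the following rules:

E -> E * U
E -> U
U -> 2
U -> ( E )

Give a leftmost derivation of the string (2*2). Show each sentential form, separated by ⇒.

E ⇒ U   [E -> U]
U ⇒ (E)   [U -> ( E )]
(E) ⇒ (E*U)   [E -> E * U]
(E*U) ⇒ (U*U)   [E -> U]
(U*U) ⇒ (2*U)   [U -> 2]
(2*U) ⇒ (2*2)   [U -> 2]

E⇒U⇒(E)⇒(E*U)⇒(U*U)⇒(2*U)⇒(2*2)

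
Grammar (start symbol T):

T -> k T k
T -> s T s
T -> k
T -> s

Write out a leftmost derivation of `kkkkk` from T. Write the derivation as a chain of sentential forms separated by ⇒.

T⇒kTk⇒kkTkk⇒kkkkk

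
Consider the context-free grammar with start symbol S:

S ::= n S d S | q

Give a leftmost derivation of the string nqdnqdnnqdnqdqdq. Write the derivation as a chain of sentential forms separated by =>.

S => nSdS   [S ::= n S d S]
nSdS => nqdS   [S ::= q]
nqdS => nqdnSdS   [S ::= n S d S]
nqdnSdS => nqdnqdS   [S ::= q]
nqdnqdS => nqdnqdnSdS   [S ::= n S d S]
nqdnqdnSdS => nqdnqdnnSdSdS   [S ::= n S d S]
nqdnqdnnSdSdS => nqdnqdnnqdSdS   [S ::= q]
nqdnqdnnqdSdS => nqdnqdnnqdnSdSdS   [S ::= n S d S]
nqdnqdnnqdnSdSdS => nqdnqdnnqdnqdSdS   [S ::= q]
nqdnqdnnqdnqdSdS => nqdnqdnnqdnqdqdS   [S ::= q]
nqdnqdnnqdnqdqdS => nqdnqdnnqdnqdqdq   [S ::= q]

S=>nSdS=>nqdS=>nqdnSdS=>nqdnqdS=>nqdnqdnSdS=>nqdnqdnnSdSdS=>nqdnqdnnqdSdS=>nqdnqdnnqdnSdSdS=>nqdnqdnnqdnqdSdS=>nqdnqdnnqdnqdqdS=>nqdnqdnnqdnqdqdq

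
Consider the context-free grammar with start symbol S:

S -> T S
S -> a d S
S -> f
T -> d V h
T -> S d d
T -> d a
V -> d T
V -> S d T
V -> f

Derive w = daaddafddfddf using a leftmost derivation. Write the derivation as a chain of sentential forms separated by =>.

S => TS   [S -> T S]
TS => daS   [T -> d a]
daS => daadS   [S -> a d S]
daadS => daadTS   [S -> T S]
daadTS => daadSddS   [T -> S d d]
daadSddS => daadTSddS   [S -> T S]
daadTSddS => daadSddSddS   [T -> S d d]
daadSddSddS => daadTSddSddS   [S -> T S]
daadTSddSddS => daaddaSddSddS   [T -> d a]
daaddaSddSddS => daaddafddSddS   [S -> f]
daaddafddSddS => daaddafddfddS   [S -> f]
daaddafddfddS => daaddafddfddf   [S -> f]

S => TS => daS => daadS => daadTS => daadSddS => daadTSddS => daadSddSddS => daadTSddSddS => daaddaSddSddS => daaddafddSddS => daaddafddfddS => daaddafddfddf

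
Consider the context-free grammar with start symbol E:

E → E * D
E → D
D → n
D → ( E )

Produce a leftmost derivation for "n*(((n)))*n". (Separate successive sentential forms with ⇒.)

E ⇒ E*D ⇒ E*D*D ⇒ D*D*D ⇒ n*D*D ⇒ n*(E)*D ⇒ n*(D)*D ⇒ n*((E))*D ⇒ n*((D))*D ⇒ n*(((E)))*D ⇒ n*(((D)))*D ⇒ n*(((n)))*D ⇒ n*(((n)))*n

E ⇒ E*D   [E → E * D]
E*D ⇒ E*D*D   [E → E * D]
E*D*D ⇒ D*D*D   [E → D]
D*D*D ⇒ n*D*D   [D → n]
n*D*D ⇒ n*(E)*D   [D → ( E )]
n*(E)*D ⇒ n*(D)*D   [E → D]
n*(D)*D ⇒ n*((E))*D   [D → ( E )]
n*((E))*D ⇒ n*((D))*D   [E → D]
n*((D))*D ⇒ n*(((E)))*D   [D → ( E )]
n*(((E)))*D ⇒ n*(((D)))*D   [E → D]
n*(((D)))*D ⇒ n*(((n)))*D   [D → n]
n*(((n)))*D ⇒ n*(((n)))*n   [D → n]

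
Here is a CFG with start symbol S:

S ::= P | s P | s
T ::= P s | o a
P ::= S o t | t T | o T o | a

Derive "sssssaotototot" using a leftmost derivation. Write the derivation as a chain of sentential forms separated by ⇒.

S ⇒ sP ⇒ sSot ⇒ ssPot ⇒ ssSotot ⇒ sssPotot ⇒ sssSototot ⇒ ssssPototot ⇒ ssssSotototot ⇒ sssssPotototot ⇒ sssssaotototot

S ⇒ sP   [S ::= s P]
sP ⇒ sSot   [P ::= S o t]
sSot ⇒ ssPot   [S ::= s P]
ssPot ⇒ ssSotot   [P ::= S o t]
ssSotot ⇒ sssPotot   [S ::= s P]
sssPotot ⇒ sssSototot   [P ::= S o t]
sssSototot ⇒ ssssPototot   [S ::= s P]
ssssPototot ⇒ ssssSotototot   [P ::= S o t]
ssssSotototot ⇒ sssssPotototot   [S ::= s P]
sssssPotototot ⇒ sssssaotototot   [P ::= a]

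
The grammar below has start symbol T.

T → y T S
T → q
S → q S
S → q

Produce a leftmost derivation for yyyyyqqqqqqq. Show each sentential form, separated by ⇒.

T ⇒ yTS ⇒ yyTSS ⇒ yyyTSSS ⇒ yyyyTSSSS ⇒ yyyyyTSSSSS ⇒ yyyyyqSSSSS ⇒ yyyyyqqSSSSS ⇒ yyyyyqqqSSSS ⇒ yyyyyqqqqSSS ⇒ yyyyyqqqqqSS ⇒ yyyyyqqqqqqS ⇒ yyyyyqqqqqqq

T ⇒ yTS   [T → y T S]
yTS ⇒ yyTSS   [T → y T S]
yyTSS ⇒ yyyTSSS   [T → y T S]
yyyTSSS ⇒ yyyyTSSSS   [T → y T S]
yyyyTSSSS ⇒ yyyyyTSSSSS   [T → y T S]
yyyyyTSSSSS ⇒ yyyyyqSSSSS   [T → q]
yyyyyqSSSSS ⇒ yyyyyqqSSSSS   [S → q S]
yyyyyqqSSSSS ⇒ yyyyyqqqSSSS   [S → q]
yyyyyqqqSSSS ⇒ yyyyyqqqqSSS   [S → q]
yyyyyqqqqSSS ⇒ yyyyyqqqqqSS   [S → q]
yyyyyqqqqqSS ⇒ yyyyyqqqqqqS   [S → q]
yyyyyqqqqqqS ⇒ yyyyyqqqqqqq   [S → q]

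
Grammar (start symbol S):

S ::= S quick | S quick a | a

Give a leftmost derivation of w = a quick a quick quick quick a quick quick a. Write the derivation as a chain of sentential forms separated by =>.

S => S quick a => S quick quick a => S quick a quick quick a => S quick quick a quick quick a => S quick quick quick a quick quick a => S quick a quick quick quick a quick quick a => a quick a quick quick quick a quick quick a

S => S quick a   [S ::= S quick a]
S quick a => S quick quick a   [S ::= S quick]
S quick quick a => S quick a quick quick a   [S ::= S quick a]
S quick a quick quick a => S quick quick a quick quick a   [S ::= S quick]
S quick quick a quick quick a => S quick quick quick a quick quick a   [S ::= S quick]
S quick quick quick a quick quick a => S quick a quick quick quick a quick quick a   [S ::= S quick a]
S quick a quick quick quick a quick quick a => a quick a quick quick quick a quick quick a   [S ::= a]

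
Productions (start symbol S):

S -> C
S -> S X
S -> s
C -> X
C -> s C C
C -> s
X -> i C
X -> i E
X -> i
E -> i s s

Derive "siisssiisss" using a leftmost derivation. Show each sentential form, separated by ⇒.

S ⇒ C ⇒ sCC ⇒ sXC ⇒ siEC ⇒ siissC ⇒ siisssCC ⇒ siisssXC ⇒ siisssiEC ⇒ siisssiissC ⇒ siisssiisss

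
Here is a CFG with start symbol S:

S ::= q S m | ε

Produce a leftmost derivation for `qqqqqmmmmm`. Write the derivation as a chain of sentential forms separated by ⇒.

S ⇒ qSm   [S ::= q S m]
qSm ⇒ qqSmm   [S ::= q S m]
qqSmm ⇒ qqqSmmm   [S ::= q S m]
qqqSmmm ⇒ qqqqSmmmm   [S ::= q S m]
qqqqSmmmm ⇒ qqqqqSmmmmm   [S ::= q S m]
qqqqqSmmmmm ⇒ qqqqqmmmmm   [S ::= ε]

S ⇒ qSm ⇒ qqSmm ⇒ qqqSmmm ⇒ qqqqSmmmm ⇒ qqqqqSmmmmm ⇒ qqqqqmmmmm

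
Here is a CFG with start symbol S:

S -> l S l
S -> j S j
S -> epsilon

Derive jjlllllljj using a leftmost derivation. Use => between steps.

S => jSj => jjSjj => jjlSljj => jjllSlljj => jjlllSllljj => jjlllllljj

S => jSj   [S -> j S j]
jSj => jjSjj   [S -> j S j]
jjSjj => jjlSljj   [S -> l S l]
jjlSljj => jjllSlljj   [S -> l S l]
jjllSlljj => jjlllSllljj   [S -> l S l]
jjlllSllljj => jjlllllljj   [S -> epsilon]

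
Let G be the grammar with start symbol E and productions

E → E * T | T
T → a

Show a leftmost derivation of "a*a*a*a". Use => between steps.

E => E*T => E*T*T => E*T*T*T => T*T*T*T => a*T*T*T => a*a*T*T => a*a*a*T => a*a*a*a

E => E*T   [E → E * T]
E*T => E*T*T   [E → E * T]
E*T*T => E*T*T*T   [E → E * T]
E*T*T*T => T*T*T*T   [E → T]
T*T*T*T => a*T*T*T   [T → a]
a*T*T*T => a*a*T*T   [T → a]
a*a*T*T => a*a*a*T   [T → a]
a*a*a*T => a*a*a*a   [T → a]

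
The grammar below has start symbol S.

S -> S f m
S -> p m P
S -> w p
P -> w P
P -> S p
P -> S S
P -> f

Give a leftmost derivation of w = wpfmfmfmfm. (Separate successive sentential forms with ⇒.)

S ⇒ Sfm ⇒ Sfmfm ⇒ Sfmfmfm ⇒ Sfmfmfmfm ⇒ wpfmfmfmfm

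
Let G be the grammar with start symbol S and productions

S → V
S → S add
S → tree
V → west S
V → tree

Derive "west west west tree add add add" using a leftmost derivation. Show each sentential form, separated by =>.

S => V => west S => west S add => west V add => west west S add => west west V add => west west west S add => west west west S add add => west west west S add add add => west west west V add add add => west west west tree add add add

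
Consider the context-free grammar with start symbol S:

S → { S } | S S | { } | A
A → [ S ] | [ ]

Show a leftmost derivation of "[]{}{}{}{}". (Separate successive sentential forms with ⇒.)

S ⇒ SS ⇒ SSS ⇒ SSSS ⇒ SSSSS ⇒ ASSSS ⇒ []SSSS ⇒ []{}SSS ⇒ []{}{}SS ⇒ []{}{}{}S ⇒ []{}{}{}{}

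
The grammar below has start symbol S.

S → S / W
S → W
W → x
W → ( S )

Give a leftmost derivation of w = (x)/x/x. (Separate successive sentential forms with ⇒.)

S ⇒ S/W ⇒ S/W/W ⇒ W/W/W ⇒ (S)/W/W ⇒ (W)/W/W ⇒ (x)/W/W ⇒ (x)/x/W ⇒ (x)/x/x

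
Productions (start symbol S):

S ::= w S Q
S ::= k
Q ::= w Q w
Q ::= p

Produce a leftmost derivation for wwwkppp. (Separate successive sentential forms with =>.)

S=>wSQ=>wwSQQ=>wwwSQQQ=>wwwkQQQ=>wwwkpQQ=>wwwkppQ=>wwwkppp

S => wSQ   [S ::= w S Q]
wSQ => wwSQQ   [S ::= w S Q]
wwSQQ => wwwSQQQ   [S ::= w S Q]
wwwSQQQ => wwwkQQQ   [S ::= k]
wwwkQQQ => wwwkpQQ   [Q ::= p]
wwwkpQQ => wwwkppQ   [Q ::= p]
wwwkppQ => wwwkppp   [Q ::= p]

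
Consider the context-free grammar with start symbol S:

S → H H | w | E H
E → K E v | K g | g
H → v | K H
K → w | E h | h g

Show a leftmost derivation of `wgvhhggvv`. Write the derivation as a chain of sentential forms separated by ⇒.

S⇒EH⇒KEvH⇒EhEvH⇒KEvhEvH⇒wEvhEvH⇒wgvhEvH⇒wgvhKgvH⇒wgvhhggvH⇒wgvhhggvv

S ⇒ EH   [S → E H]
EH ⇒ KEvH   [E → K E v]
KEvH ⇒ EhEvH   [K → E h]
EhEvH ⇒ KEvhEvH   [E → K E v]
KEvhEvH ⇒ wEvhEvH   [K → w]
wEvhEvH ⇒ wgvhEvH   [E → g]
wgvhEvH ⇒ wgvhKgvH   [E → K g]
wgvhKgvH ⇒ wgvhhggvH   [K → h g]
wgvhhggvH ⇒ wgvhhggvv   [H → v]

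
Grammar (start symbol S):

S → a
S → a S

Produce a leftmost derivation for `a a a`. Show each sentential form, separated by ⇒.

S ⇒ a S ⇒ a a S ⇒ a a a

S ⇒ a S   [S → a S]
a S ⇒ a a S   [S → a S]
a a S ⇒ a a a   [S → a]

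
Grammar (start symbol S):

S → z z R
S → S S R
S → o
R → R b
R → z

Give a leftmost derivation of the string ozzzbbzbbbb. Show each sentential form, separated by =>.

S=>SSR=>oSR=>ozzRR=>ozzRbR=>ozzRbbR=>ozzzbbR=>ozzzbbRb=>ozzzbbRbb=>ozzzbbRbbb=>ozzzbbRbbbb=>ozzzbbzbbbb

S => SSR   [S → S S R]
SSR => oSR   [S → o]
oSR => ozzRR   [S → z z R]
ozzRR => ozzRbR   [R → R b]
ozzRbR => ozzRbbR   [R → R b]
ozzRbbR => ozzzbbR   [R → z]
ozzzbbR => ozzzbbRb   [R → R b]
ozzzbbRb => ozzzbbRbb   [R → R b]
ozzzbbRbb => ozzzbbRbbb   [R → R b]
ozzzbbRbbb => ozzzbbRbbbb   [R → R b]
ozzzbbRbbbb => ozzzbbzbbbb   [R → z]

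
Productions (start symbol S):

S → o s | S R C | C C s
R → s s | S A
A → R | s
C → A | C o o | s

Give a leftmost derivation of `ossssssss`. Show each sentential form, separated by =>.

S => SRC => SRCRC => osRCRC => osssCRC => osssARC => osssRRC => osssssRC => osssssssC => osssssssA => ossssssss

S => SRC   [S → S R C]
SRC => SRCRC   [S → S R C]
SRCRC => osRCRC   [S → o s]
osRCRC => osssCRC   [R → s s]
osssCRC => osssARC   [C → A]
osssARC => osssRRC   [A → R]
osssRRC => osssssRC   [R → s s]
osssssRC => osssssssC   [R → s s]
osssssssC => osssssssA   [C → A]
osssssssA => ossssssss   [A → s]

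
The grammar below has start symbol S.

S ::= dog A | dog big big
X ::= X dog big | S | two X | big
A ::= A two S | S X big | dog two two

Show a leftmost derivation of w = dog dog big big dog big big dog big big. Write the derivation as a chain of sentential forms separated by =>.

S => dog A => dog S X big => dog dog big big X big => dog dog big big X dog big big => dog dog big big S dog big big => dog dog big big dog big big dog big big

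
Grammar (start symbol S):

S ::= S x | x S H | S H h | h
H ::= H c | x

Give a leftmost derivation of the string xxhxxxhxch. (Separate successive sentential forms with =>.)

S=>SHh=>SHhHh=>xSHHhHh=>xxSHHHhHh=>xxhHHHhHh=>xxhxHHhHh=>xxhxxHhHh=>xxhxxxhHh=>xxhxxxhHch=>xxhxxxhxch

S => SHh   [S ::= S H h]
SHh => SHhHh   [S ::= S H h]
SHhHh => xSHHhHh   [S ::= x S H]
xSHHhHh => xxSHHHhHh   [S ::= x S H]
xxSHHHhHh => xxhHHHhHh   [S ::= h]
xxhHHHhHh => xxhxHHhHh   [H ::= x]
xxhxHHhHh => xxhxxHhHh   [H ::= x]
xxhxxHhHh => xxhxxxhHh   [H ::= x]
xxhxxxhHh => xxhxxxhHch   [H ::= H c]
xxhxxxhHch => xxhxxxhxch   [H ::= x]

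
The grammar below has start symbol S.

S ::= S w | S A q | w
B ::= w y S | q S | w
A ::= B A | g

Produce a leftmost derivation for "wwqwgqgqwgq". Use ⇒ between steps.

S ⇒ SAq ⇒ SwAq ⇒ SAqwAq ⇒ SwAqwAq ⇒ wwAqwAq ⇒ wwBAqwAq ⇒ wwqSAqwAq ⇒ wwqSAqAqwAq ⇒ wwqwAqAqwAq ⇒ wwqwgqAqwAq ⇒ wwqwgqgqwAq ⇒ wwqwgqgqwgq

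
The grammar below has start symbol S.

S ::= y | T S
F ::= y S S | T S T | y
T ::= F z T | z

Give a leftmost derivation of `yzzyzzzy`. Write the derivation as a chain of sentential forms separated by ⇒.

S ⇒ TS   [S ::= T S]
TS ⇒ FzTS   [T ::= F z T]
FzTS ⇒ TSTzTS   [F ::= T S T]
TSTzTS ⇒ FzTSTzTS   [T ::= F z T]
FzTSTzTS ⇒ yzTSTzTS   [F ::= y]
yzTSTzTS ⇒ yzzSTzTS   [T ::= z]
yzzSTzTS ⇒ yzzyTzTS   [S ::= y]
yzzyTzTS ⇒ yzzyzzTS   [T ::= z]
yzzyzzTS ⇒ yzzyzzzS   [T ::= z]
yzzyzzzS ⇒ yzzyzzzy   [S ::= y]

S ⇒ TS ⇒ FzTS ⇒ TSTzTS ⇒ FzTSTzTS ⇒ yzTSTzTS ⇒ yzzSTzTS ⇒ yzzyTzTS ⇒ yzzyzzTS ⇒ yzzyzzzS ⇒ yzzyzzzy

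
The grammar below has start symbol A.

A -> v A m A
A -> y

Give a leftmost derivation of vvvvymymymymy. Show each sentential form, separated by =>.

A => vAmA   [A -> v A m A]
vAmA => vvAmAmA   [A -> v A m A]
vvAmAmA => vvvAmAmAmA   [A -> v A m A]
vvvAmAmAmA => vvvvAmAmAmAmA   [A -> v A m A]
vvvvAmAmAmAmA => vvvvymAmAmAmA   [A -> y]
vvvvymAmAmAmA => vvvvymymAmAmA   [A -> y]
vvvvymymAmAmA => vvvvymymymAmA   [A -> y]
vvvvymymymAmA => vvvvymymymymA   [A -> y]
vvvvymymymymA => vvvvymymymymy   [A -> y]

A=>vAmA=>vvAmAmA=>vvvAmAmAmA=>vvvvAmAmAmAmA=>vvvvymAmAmAmA=>vvvvymymAmAmA=>vvvvymymymAmA=>vvvvymymymymA=>vvvvymymymymy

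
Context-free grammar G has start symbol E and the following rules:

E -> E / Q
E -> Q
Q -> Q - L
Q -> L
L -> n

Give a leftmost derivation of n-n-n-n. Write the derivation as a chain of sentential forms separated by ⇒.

E ⇒ Q   [E -> Q]
Q ⇒ Q-L   [Q -> Q - L]
Q-L ⇒ Q-L-L   [Q -> Q - L]
Q-L-L ⇒ Q-L-L-L   [Q -> Q - L]
Q-L-L-L ⇒ L-L-L-L   [Q -> L]
L-L-L-L ⇒ n-L-L-L   [L -> n]
n-L-L-L ⇒ n-n-L-L   [L -> n]
n-n-L-L ⇒ n-n-n-L   [L -> n]
n-n-n-L ⇒ n-n-n-n   [L -> n]

E ⇒ Q ⇒ Q-L ⇒ Q-L-L ⇒ Q-L-L-L ⇒ L-L-L-L ⇒ n-L-L-L ⇒ n-n-L-L ⇒ n-n-n-L ⇒ n-n-n-n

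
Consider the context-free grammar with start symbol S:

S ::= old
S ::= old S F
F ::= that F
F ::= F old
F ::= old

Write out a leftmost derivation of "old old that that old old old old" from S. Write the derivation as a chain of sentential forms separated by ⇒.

S ⇒ old S F ⇒ old old F ⇒ old old F old ⇒ old old that F old ⇒ old old that that F old ⇒ old old that that F old old ⇒ old old that that F old old old ⇒ old old that that old old old old

S ⇒ old S F   [S ::= old S F]
old S F ⇒ old old F   [S ::= old]
old old F ⇒ old old F old   [F ::= F old]
old old F old ⇒ old old that F old   [F ::= that F]
old old that F old ⇒ old old that that F old   [F ::= that F]
old old that that F old ⇒ old old that that F old old   [F ::= F old]
old old that that F old old ⇒ old old that that F old old old   [F ::= F old]
old old that that F old old old ⇒ old old that that old old old old   [F ::= old]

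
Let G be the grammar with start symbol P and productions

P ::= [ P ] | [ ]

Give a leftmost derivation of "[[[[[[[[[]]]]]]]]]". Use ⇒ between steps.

P ⇒ [P] ⇒ [[P]] ⇒ [[[P]]] ⇒ [[[[P]]]] ⇒ [[[[[P]]]]] ⇒ [[[[[[P]]]]]] ⇒ [[[[[[[P]]]]]]] ⇒ [[[[[[[[P]]]]]]]] ⇒ [[[[[[[[[]]]]]]]]]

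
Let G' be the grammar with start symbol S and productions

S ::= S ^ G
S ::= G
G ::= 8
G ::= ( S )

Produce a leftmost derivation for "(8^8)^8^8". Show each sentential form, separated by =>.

S=>S^G=>S^G^G=>G^G^G=>(S)^G^G=>(S^G)^G^G=>(G^G)^G^G=>(8^G)^G^G=>(8^8)^G^G=>(8^8)^8^G=>(8^8)^8^8

S => S^G   [S ::= S ^ G]
S^G => S^G^G   [S ::= S ^ G]
S^G^G => G^G^G   [S ::= G]
G^G^G => (S)^G^G   [G ::= ( S )]
(S)^G^G => (S^G)^G^G   [S ::= S ^ G]
(S^G)^G^G => (G^G)^G^G   [S ::= G]
(G^G)^G^G => (8^G)^G^G   [G ::= 8]
(8^G)^G^G => (8^8)^G^G   [G ::= 8]
(8^8)^G^G => (8^8)^8^G   [G ::= 8]
(8^8)^8^G => (8^8)^8^8   [G ::= 8]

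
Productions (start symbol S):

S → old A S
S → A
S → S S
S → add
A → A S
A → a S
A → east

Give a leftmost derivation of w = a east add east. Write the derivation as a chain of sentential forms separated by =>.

S => A   [S → A]
A => A S   [A → A S]
A S => a S S   [A → a S]
a S S => a A S   [S → A]
a A S => a A S S   [A → A S]
a A S S => a east S S   [A → east]
a east S S => a east add S   [S → add]
a east add S => a east add A   [S → A]
a east add A => a east add east   [A → east]

S => A => A S => a S S => a A S => a A S S => a east S S => a east add S => a east add A => a east add east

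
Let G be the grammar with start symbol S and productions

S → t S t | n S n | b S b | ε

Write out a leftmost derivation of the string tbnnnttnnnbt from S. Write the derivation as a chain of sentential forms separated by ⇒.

S ⇒ tSt   [S → t S t]
tSt ⇒ tbSbt   [S → b S b]
tbSbt ⇒ tbnSnbt   [S → n S n]
tbnSnbt ⇒ tbnnSnnbt   [S → n S n]
tbnnSnnbt ⇒ tbnnnSnnnbt   [S → n S n]
tbnnnSnnnbt ⇒ tbnnntStnnnbt   [S → t S t]
tbnnntStnnnbt ⇒ tbnnnttnnnbt   [S → ε]

S⇒tSt⇒tbSbt⇒tbnSnbt⇒tbnnSnnbt⇒tbnnnSnnnbt⇒tbnnntStnnnbt⇒tbnnnttnnnbt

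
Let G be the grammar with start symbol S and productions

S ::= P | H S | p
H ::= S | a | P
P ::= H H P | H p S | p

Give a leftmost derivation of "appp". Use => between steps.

S => HS => SS => HSS => aSS => aHSS => aPSS => apSS => appS => appP => appp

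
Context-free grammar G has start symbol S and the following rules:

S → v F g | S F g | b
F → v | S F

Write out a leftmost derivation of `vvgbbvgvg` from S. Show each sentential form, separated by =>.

S => SFg   [S → S F g]
SFg => vFgFg   [S → v F g]
vFgFg => vvgFg   [F → v]
vvgFg => vvgSFg   [F → S F]
vvgSFg => vvgSFgFg   [S → S F g]
vvgSFgFg => vvgbFgFg   [S → b]
vvgbFgFg => vvgbSFgFg   [F → S F]
vvgbSFgFg => vvgbbFgFg   [S → b]
vvgbbFgFg => vvgbbvgFg   [F → v]
vvgbbvgFg => vvgbbvgvg   [F → v]

S=>SFg=>vFgFg=>vvgFg=>vvgSFg=>vvgSFgFg=>vvgbFgFg=>vvgbSFgFg=>vvgbbFgFg=>vvgbbvgFg=>vvgbbvgvg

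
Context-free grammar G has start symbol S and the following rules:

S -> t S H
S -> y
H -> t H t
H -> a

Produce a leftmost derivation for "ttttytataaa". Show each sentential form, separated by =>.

S => tSH => ttSHH => tttSHHH => ttttSHHHH => ttttyHHHH => ttttytHtHHH => ttttytatHHH => ttttytataHH => ttttytataaH => ttttytataaa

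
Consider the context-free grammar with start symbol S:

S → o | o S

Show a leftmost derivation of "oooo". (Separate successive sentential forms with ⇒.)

S ⇒ oS ⇒ ooS ⇒ oooS ⇒ oooo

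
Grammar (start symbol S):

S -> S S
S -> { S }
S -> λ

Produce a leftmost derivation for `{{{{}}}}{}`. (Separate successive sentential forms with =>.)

S => SS => {S}S => {{S}}S => {{{S}}}S => {{{{S}}}}S => {{{{}}}}S => {{{{}}}}{S} => {{{{}}}}{}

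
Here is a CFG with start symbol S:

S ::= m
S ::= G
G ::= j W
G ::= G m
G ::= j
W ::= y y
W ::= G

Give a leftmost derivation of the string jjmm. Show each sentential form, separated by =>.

S => G => jW => jG => jGm => jGmm => jjmm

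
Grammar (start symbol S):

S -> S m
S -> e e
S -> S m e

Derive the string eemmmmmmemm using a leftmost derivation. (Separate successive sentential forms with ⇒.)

S⇒Sm⇒Smm⇒Smemm⇒Smmemm⇒Smmmemm⇒Smmmmemm⇒Smmmmmemm⇒Smmmmmmemm⇒eemmmmmmemm

S ⇒ Sm   [S -> S m]
Sm ⇒ Smm   [S -> S m]
Smm ⇒ Smemm   [S -> S m e]
Smemm ⇒ Smmemm   [S -> S m]
Smmemm ⇒ Smmmemm   [S -> S m]
Smmmemm ⇒ Smmmmemm   [S -> S m]
Smmmmemm ⇒ Smmmmmemm   [S -> S m]
Smmmmmemm ⇒ Smmmmmmemm   [S -> S m]
Smmmmmmemm ⇒ eemmmmmmemm   [S -> e e]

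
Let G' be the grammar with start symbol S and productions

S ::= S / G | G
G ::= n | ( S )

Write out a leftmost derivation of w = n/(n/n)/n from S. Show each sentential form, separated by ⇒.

S⇒S/G⇒S/G/G⇒G/G/G⇒n/G/G⇒n/(S)/G⇒n/(S/G)/G⇒n/(G/G)/G⇒n/(n/G)/G⇒n/(n/n)/G⇒n/(n/n)/n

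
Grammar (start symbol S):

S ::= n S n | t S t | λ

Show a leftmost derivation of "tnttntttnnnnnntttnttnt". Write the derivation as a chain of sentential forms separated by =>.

S => tSt => tnSnt => tntStnt => tnttSttnt => tnttnSnttnt => tnttntStnttnt => tnttnttSttnttnt => tnttntttStttnttnt => tnttntttnSntttnttnt => tnttntttnnSnntttnttnt => tnttntttnnnSnnntttnttnt => tnttntttnnnnnntttnttnt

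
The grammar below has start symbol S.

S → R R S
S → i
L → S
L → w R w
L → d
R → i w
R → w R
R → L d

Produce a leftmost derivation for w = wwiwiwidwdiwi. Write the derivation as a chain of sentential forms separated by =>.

S=>RRS=>wRRS=>wLdRS=>wwRwdRS=>wwLdwdRS=>wwSdwdRS=>wwRRSdwdRS=>wwiwRSdwdRS=>wwiwiwSdwdRS=>wwiwiwidwdRS=>wwiwiwidwdiwS=>wwiwiwidwdiwi

S => RRS   [S → R R S]
RRS => wRRS   [R → w R]
wRRS => wLdRS   [R → L d]
wLdRS => wwRwdRS   [L → w R w]
wwRwdRS => wwLdwdRS   [R → L d]
wwLdwdRS => wwSdwdRS   [L → S]
wwSdwdRS => wwRRSdwdRS   [S → R R S]
wwRRSdwdRS => wwiwRSdwdRS   [R → i w]
wwiwRSdwdRS => wwiwiwSdwdRS   [R → i w]
wwiwiwSdwdRS => wwiwiwidwdRS   [S → i]
wwiwiwidwdRS => wwiwiwidwdiwS   [R → i w]
wwiwiwidwdiwS => wwiwiwidwdiwi   [S → i]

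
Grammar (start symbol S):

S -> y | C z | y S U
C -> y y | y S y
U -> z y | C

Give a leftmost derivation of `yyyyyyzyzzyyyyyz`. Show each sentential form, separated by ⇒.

S ⇒ Cz   [S -> C z]
Cz ⇒ ySyz   [C -> y S y]
ySyz ⇒ yySUyz   [S -> y S U]
yySUyz ⇒ yyySUUyz   [S -> y S U]
yyySUUyz ⇒ yyyCzUUyz   [S -> C z]
yyyCzUUyz ⇒ yyyySyzUUyz   [C -> y S y]
yyyySyzUUyz ⇒ yyyyCzyzUUyz   [S -> C z]
yyyyCzyzUUyz ⇒ yyyyyyzyzUUyz   [C -> y y]
yyyyyyzyzUUyz ⇒ yyyyyyzyzzyUyz   [U -> z y]
yyyyyyzyzzyUyz ⇒ yyyyyyzyzzyCyz   [U -> C]
yyyyyyzyzzyCyz ⇒ yyyyyyzyzzyySyyz   [C -> y S y]
yyyyyyzyzzyySyyz ⇒ yyyyyyzyzzyyyyyz   [S -> y]

S ⇒ Cz ⇒ ySyz ⇒ yySUyz ⇒ yyySUUyz ⇒ yyyCzUUyz ⇒ yyyySyzUUyz ⇒ yyyyCzyzUUyz ⇒ yyyyyyzyzUUyz ⇒ yyyyyyzyzzyUyz ⇒ yyyyyyzyzzyCyz ⇒ yyyyyyzyzzyySyyz ⇒ yyyyyyzyzzyyyyyz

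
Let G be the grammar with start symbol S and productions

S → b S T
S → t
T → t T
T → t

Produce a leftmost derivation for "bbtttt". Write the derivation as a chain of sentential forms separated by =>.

S => bST   [S → b S T]
bST => bbSTT   [S → b S T]
bbSTT => bbtTT   [S → t]
bbtTT => bbttT   [T → t]
bbttT => bbtttT   [T → t T]
bbtttT => bbtttt   [T → t]

S => bST => bbSTT => bbtTT => bbttT => bbtttT => bbtttt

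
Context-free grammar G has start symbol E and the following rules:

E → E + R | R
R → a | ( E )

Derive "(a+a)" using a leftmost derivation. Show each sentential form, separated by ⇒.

E ⇒ R ⇒ (E) ⇒ (E+R) ⇒ (R+R) ⇒ (a+R) ⇒ (a+a)

E ⇒ R   [E → R]
R ⇒ (E)   [R → ( E )]
(E) ⇒ (E+R)   [E → E + R]
(E+R) ⇒ (R+R)   [E → R]
(R+R) ⇒ (a+R)   [R → a]
(a+R) ⇒ (a+a)   [R → a]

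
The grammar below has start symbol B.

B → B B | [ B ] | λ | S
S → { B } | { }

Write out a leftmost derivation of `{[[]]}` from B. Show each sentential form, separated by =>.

B=>S=>{B}=>{BB}=>{[B]B}=>{[[B]]B}=>{[[]]B}=>{[[]]}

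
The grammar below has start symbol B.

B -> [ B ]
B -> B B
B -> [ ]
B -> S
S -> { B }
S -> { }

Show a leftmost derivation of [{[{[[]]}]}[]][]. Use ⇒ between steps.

B ⇒ BB   [B -> B B]
BB ⇒ [B]B   [B -> [ B ]]
[B]B ⇒ [BB]B   [B -> B B]
[BB]B ⇒ [SB]B   [B -> S]
[SB]B ⇒ [{B}B]B   [S -> { B }]
[{B}B]B ⇒ [{[B]}B]B   [B -> [ B ]]
[{[B]}B]B ⇒ [{[S]}B]B   [B -> S]
[{[S]}B]B ⇒ [{[{B}]}B]B   [S -> { B }]
[{[{B}]}B]B ⇒ [{[{[B]}]}B]B   [B -> [ B ]]
[{[{[B]}]}B]B ⇒ [{[{[[]]}]}B]B   [B -> [ ]]
[{[{[[]]}]}B]B ⇒ [{[{[[]]}]}[]]B   [B -> [ ]]
[{[{[[]]}]}[]]B ⇒ [{[{[[]]}]}[]][]   [B -> [ ]]

B ⇒ BB ⇒ [B]B ⇒ [BB]B ⇒ [SB]B ⇒ [{B}B]B ⇒ [{[B]}B]B ⇒ [{[S]}B]B ⇒ [{[{B}]}B]B ⇒ [{[{[B]}]}B]B ⇒ [{[{[[]]}]}B]B ⇒ [{[{[[]]}]}[]]B ⇒ [{[{[[]]}]}[]][]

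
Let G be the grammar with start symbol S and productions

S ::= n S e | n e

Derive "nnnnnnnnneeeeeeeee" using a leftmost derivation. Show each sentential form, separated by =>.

S => nSe => nnSee => nnnSeee => nnnnSeeee => nnnnnSeeeee => nnnnnnSeeeeee => nnnnnnnSeeeeeee => nnnnnnnnSeeeeeeee => nnnnnnnnneeeeeeeee

S => nSe   [S ::= n S e]
nSe => nnSee   [S ::= n S e]
nnSee => nnnSeee   [S ::= n S e]
nnnSeee => nnnnSeeee   [S ::= n S e]
nnnnSeeee => nnnnnSeeeee   [S ::= n S e]
nnnnnSeeeee => nnnnnnSeeeeee   [S ::= n S e]
nnnnnnSeeeeee => nnnnnnnSeeeeeee   [S ::= n S e]
nnnnnnnSeeeeeee => nnnnnnnnSeeeeeeee   [S ::= n S e]
nnnnnnnnSeeeeeeee => nnnnnnnnneeeeeeeee   [S ::= n e]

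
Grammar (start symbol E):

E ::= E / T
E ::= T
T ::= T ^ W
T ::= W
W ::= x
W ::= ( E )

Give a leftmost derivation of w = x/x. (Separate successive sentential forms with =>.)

E=>E/T=>T/T=>W/T=>x/T=>x/W=>x/x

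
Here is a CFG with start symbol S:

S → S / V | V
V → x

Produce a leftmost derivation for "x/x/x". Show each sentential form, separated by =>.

S => S/V   [S → S / V]
S/V => S/V/V   [S → S / V]
S/V/V => V/V/V   [S → V]
V/V/V => x/V/V   [V → x]
x/V/V => x/x/V   [V → x]
x/x/V => x/x/x   [V → x]

S => S/V => S/V/V => V/V/V => x/V/V => x/x/V => x/x/x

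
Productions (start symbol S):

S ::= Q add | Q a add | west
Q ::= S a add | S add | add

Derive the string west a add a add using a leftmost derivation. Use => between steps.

S => Q a add => S a add a add => west a add a add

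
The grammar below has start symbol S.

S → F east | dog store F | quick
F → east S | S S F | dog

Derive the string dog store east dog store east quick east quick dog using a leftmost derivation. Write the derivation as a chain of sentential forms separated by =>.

S => dog store F => dog store S S F => dog store F east S F => dog store east S east S F => dog store east dog store F east S F => dog store east dog store east S east S F => dog store east dog store east quick east S F => dog store east dog store east quick east quick F => dog store east dog store east quick east quick dog

S => dog store F   [S → dog store F]
dog store F => dog store S S F   [F → S S F]
dog store S S F => dog store F east S F   [S → F east]
dog store F east S F => dog store east S east S F   [F → east S]
dog store east S east S F => dog store east dog store F east S F   [S → dog store F]
dog store east dog store F east S F => dog store east dog store east S east S F   [F → east S]
dog store east dog store east S east S F => dog store east dog store east quick east S F   [S → quick]
dog store east dog store east quick east S F => dog store east dog store east quick east quick F   [S → quick]
dog store east dog store east quick east quick F => dog store east dog store east quick east quick dog   [F → dog]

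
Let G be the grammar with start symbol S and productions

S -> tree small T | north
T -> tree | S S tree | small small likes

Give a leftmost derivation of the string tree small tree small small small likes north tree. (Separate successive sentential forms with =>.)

S => tree small T   [S -> tree small T]
tree small T => tree small S S tree   [T -> S S tree]
tree small S S tree => tree small tree small T S tree   [S -> tree small T]
tree small tree small T S tree => tree small tree small small small likes S tree   [T -> small small likes]
tree small tree small small small likes S tree => tree small tree small small small likes north tree   [S -> north]

S => tree small T => tree small S S tree => tree small tree small T S tree => tree small tree small small small likes S tree => tree small tree small small small likes north tree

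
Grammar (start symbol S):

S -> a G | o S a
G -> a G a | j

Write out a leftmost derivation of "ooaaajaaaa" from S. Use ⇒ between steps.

S ⇒ oSa ⇒ ooSaa ⇒ ooaGaa ⇒ ooaaGaaa ⇒ ooaaaGaaaa ⇒ ooaaajaaaa

S ⇒ oSa   [S -> o S a]
oSa ⇒ ooSaa   [S -> o S a]
ooSaa ⇒ ooaGaa   [S -> a G]
ooaGaa ⇒ ooaaGaaa   [G -> a G a]
ooaaGaaa ⇒ ooaaaGaaaa   [G -> a G a]
ooaaaGaaaa ⇒ ooaaajaaaa   [G -> j]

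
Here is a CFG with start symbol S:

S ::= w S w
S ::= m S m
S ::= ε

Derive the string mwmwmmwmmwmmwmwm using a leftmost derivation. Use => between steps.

S => mSm => mwSwm => mwmSmwm => mwmwSwmwm => mwmwmSmwmwm => mwmwmmSmmwmwm => mwmwmmwSwmmwmwm => mwmwmmwmSmwmmwmwm => mwmwmmwmmwmmwmwm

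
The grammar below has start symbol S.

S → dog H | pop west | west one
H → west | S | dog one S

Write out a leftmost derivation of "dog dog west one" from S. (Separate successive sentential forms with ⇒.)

S ⇒ dog H ⇒ dog S ⇒ dog dog H ⇒ dog dog S ⇒ dog dog west one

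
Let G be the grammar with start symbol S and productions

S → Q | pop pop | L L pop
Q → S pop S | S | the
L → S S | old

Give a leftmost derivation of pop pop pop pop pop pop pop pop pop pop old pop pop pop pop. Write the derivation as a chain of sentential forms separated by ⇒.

S ⇒ Q   [S → Q]
Q ⇒ S pop S   [Q → S pop S]
S pop S ⇒ L L pop pop S   [S → L L pop]
L L pop pop S ⇒ S S L pop pop S   [L → S S]
S S L pop pop S ⇒ Q S L pop pop S   [S → Q]
Q S L pop pop S ⇒ S pop S S L pop pop S   [Q → S pop S]
S pop S S L pop pop S ⇒ Q pop S S L pop pop S   [S → Q]
Q pop S S L pop pop S ⇒ S pop S pop S S L pop pop S   [Q → S pop S]
S pop S pop S S L pop pop S ⇒ pop pop pop S pop S S L pop pop S   [S → pop pop]
pop pop pop S pop S S L pop pop S ⇒ pop pop pop pop pop pop S S L pop pop S   [S → pop pop]
pop pop pop pop pop pop S S L pop pop S ⇒ pop pop pop pop pop pop pop pop S L pop pop S   [S → pop pop]
pop pop pop pop pop pop pop pop S L pop pop S ⇒ pop pop pop pop pop pop pop pop pop pop L pop pop S   [S → pop pop]
pop pop pop pop pop pop pop pop pop pop L pop pop S ⇒ pop pop pop pop pop pop pop pop pop pop old pop pop S   [L → old]
pop pop pop pop pop pop pop pop pop pop old pop pop S ⇒ pop pop pop pop pop pop pop pop pop pop old pop pop pop pop   [S → pop pop]

S ⇒ Q ⇒ S pop S ⇒ L L pop pop S ⇒ S S L pop pop S ⇒ Q S L pop pop S ⇒ S pop S S L pop pop S ⇒ Q pop S S L pop pop S ⇒ S pop S pop S S L pop pop S ⇒ pop pop pop S pop S S L pop pop S ⇒ pop pop pop pop pop pop S S L pop pop S ⇒ pop pop pop pop pop pop pop pop S L pop pop S ⇒ pop pop pop pop pop pop pop pop pop pop L pop pop S ⇒ pop pop pop pop pop pop pop pop pop pop old pop pop S ⇒ pop pop pop pop pop pop pop pop pop pop old pop pop pop pop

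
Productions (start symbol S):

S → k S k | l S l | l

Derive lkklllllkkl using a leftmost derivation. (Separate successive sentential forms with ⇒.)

S⇒lSl⇒lkSkl⇒lkkSkkl⇒lkklSlkkl⇒lkkllSllkkl⇒lkklllllkkl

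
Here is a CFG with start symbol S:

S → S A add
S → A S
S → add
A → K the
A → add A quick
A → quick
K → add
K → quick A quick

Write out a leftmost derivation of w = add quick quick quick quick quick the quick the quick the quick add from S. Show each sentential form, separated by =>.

S => A S => add A quick S => add K the quick S => add quick A quick the quick S => add quick K the quick the quick S => add quick quick A quick the quick the quick S => add quick quick K the quick the quick the quick S => add quick quick quick A quick the quick the quick the quick S => add quick quick quick quick quick the quick the quick the quick S => add quick quick quick quick quick the quick the quick the quick add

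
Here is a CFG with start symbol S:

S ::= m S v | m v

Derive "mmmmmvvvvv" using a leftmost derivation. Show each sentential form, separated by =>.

S => mSv => mmSvv => mmmSvvv => mmmmSvvvv => mmmmmvvvvv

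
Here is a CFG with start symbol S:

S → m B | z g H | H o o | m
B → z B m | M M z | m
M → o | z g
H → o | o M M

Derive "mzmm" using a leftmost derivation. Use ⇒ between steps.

S ⇒ mB ⇒ mzBm ⇒ mzmm

S ⇒ mB   [S → m B]
mB ⇒ mzBm   [B → z B m]
mzBm ⇒ mzmm   [B → m]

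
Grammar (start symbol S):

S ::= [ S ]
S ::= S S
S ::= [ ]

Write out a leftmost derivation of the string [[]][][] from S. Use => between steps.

S=>SS=>SSS=>[S]SS=>[[]]SS=>[[]][]S=>[[]][][]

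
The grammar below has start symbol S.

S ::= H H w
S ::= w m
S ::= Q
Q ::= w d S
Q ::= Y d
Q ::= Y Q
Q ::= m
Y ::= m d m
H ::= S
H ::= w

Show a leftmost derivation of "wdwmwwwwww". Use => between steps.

S => HHw   [S ::= H H w]
HHw => SHw   [H ::= S]
SHw => HHwHw   [S ::= H H w]
HHwHw => SHwHw   [H ::= S]
SHwHw => QHwHw   [S ::= Q]
QHwHw => wdSHwHw   [Q ::= w d S]
wdSHwHw => wdHHwHwHw   [S ::= H H w]
wdHHwHwHw => wdSHwHwHw   [H ::= S]
wdSHwHwHw => wdwmHwHwHw   [S ::= w m]
wdwmHwHwHw => wdwmwwHwHw   [H ::= w]
wdwmwwHwHw => wdwmwwwwHw   [H ::= w]
wdwmwwwwHw => wdwmwwwwww   [H ::= w]

S => HHw => SHw => HHwHw => SHwHw => QHwHw => wdSHwHw => wdHHwHwHw => wdSHwHwHw => wdwmHwHwHw => wdwmwwHwHw => wdwmwwwwHw => wdwmwwwwww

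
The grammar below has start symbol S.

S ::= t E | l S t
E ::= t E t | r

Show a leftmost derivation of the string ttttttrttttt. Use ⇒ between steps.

S ⇒ tE ⇒ ttEt ⇒ tttEtt ⇒ ttttEttt ⇒ tttttEtttt ⇒ ttttttEttttt ⇒ ttttttrttttt

S ⇒ tE   [S ::= t E]
tE ⇒ ttEt   [E ::= t E t]
ttEt ⇒ tttEtt   [E ::= t E t]
tttEtt ⇒ ttttEttt   [E ::= t E t]
ttttEttt ⇒ tttttEtttt   [E ::= t E t]
tttttEtttt ⇒ ttttttEttttt   [E ::= t E t]
ttttttEttttt ⇒ ttttttrttttt   [E ::= r]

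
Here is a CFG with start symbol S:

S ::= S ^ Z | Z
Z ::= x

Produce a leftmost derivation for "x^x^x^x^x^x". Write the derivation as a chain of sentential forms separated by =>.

S=>S^Z=>S^Z^Z=>S^Z^Z^Z=>S^Z^Z^Z^Z=>S^Z^Z^Z^Z^Z=>Z^Z^Z^Z^Z^Z=>x^Z^Z^Z^Z^Z=>x^x^Z^Z^Z^Z=>x^x^x^Z^Z^Z=>x^x^x^x^Z^Z=>x^x^x^x^x^Z=>x^x^x^x^x^x

S => S^Z   [S ::= S ^ Z]
S^Z => S^Z^Z   [S ::= S ^ Z]
S^Z^Z => S^Z^Z^Z   [S ::= S ^ Z]
S^Z^Z^Z => S^Z^Z^Z^Z   [S ::= S ^ Z]
S^Z^Z^Z^Z => S^Z^Z^Z^Z^Z   [S ::= S ^ Z]
S^Z^Z^Z^Z^Z => Z^Z^Z^Z^Z^Z   [S ::= Z]
Z^Z^Z^Z^Z^Z => x^Z^Z^Z^Z^Z   [Z ::= x]
x^Z^Z^Z^Z^Z => x^x^Z^Z^Z^Z   [Z ::= x]
x^x^Z^Z^Z^Z => x^x^x^Z^Z^Z   [Z ::= x]
x^x^x^Z^Z^Z => x^x^x^x^Z^Z   [Z ::= x]
x^x^x^x^Z^Z => x^x^x^x^x^Z   [Z ::= x]
x^x^x^x^x^Z => x^x^x^x^x^x   [Z ::= x]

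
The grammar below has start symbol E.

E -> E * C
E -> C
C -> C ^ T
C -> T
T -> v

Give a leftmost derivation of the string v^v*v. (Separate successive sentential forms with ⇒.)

E ⇒ E*C   [E -> E * C]
E*C ⇒ C*C   [E -> C]
C*C ⇒ C^T*C   [C -> C ^ T]
C^T*C ⇒ T^T*C   [C -> T]
T^T*C ⇒ v^T*C   [T -> v]
v^T*C ⇒ v^v*C   [T -> v]
v^v*C ⇒ v^v*T   [C -> T]
v^v*T ⇒ v^v*v   [T -> v]

E⇒E*C⇒C*C⇒C^T*C⇒T^T*C⇒v^T*C⇒v^v*C⇒v^v*T⇒v^v*v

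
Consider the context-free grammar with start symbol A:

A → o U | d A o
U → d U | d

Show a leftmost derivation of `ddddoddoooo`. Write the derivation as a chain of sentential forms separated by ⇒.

A ⇒ dAo ⇒ ddAoo ⇒ dddAooo ⇒ ddddAoooo ⇒ ddddoUoooo ⇒ ddddodUoooo ⇒ ddddoddoooo

A ⇒ dAo   [A → d A o]
dAo ⇒ ddAoo   [A → d A o]
ddAoo ⇒ dddAooo   [A → d A o]
dddAooo ⇒ ddddAoooo   [A → d A o]
ddddAoooo ⇒ ddddoUoooo   [A → o U]
ddddoUoooo ⇒ ddddodUoooo   [U → d U]
ddddodUoooo ⇒ ddddoddoooo   [U → d]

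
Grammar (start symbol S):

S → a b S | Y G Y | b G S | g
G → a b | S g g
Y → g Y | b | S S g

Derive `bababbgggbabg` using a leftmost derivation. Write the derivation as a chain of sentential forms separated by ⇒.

S ⇒ bGS   [S → b G S]
bGS ⇒ babS   [G → a b]
babS ⇒ bababS   [S → a b S]
bababS ⇒ bababbGS   [S → b G S]
bababbGS ⇒ bababbSggS   [G → S g g]
bababbSggS ⇒ bababbgggS   [S → g]
bababbgggS ⇒ bababbgggbGS   [S → b G S]
bababbgggbGS ⇒ bababbgggbabS   [G → a b]
bababbgggbabS ⇒ bababbgggbabg   [S → g]

S ⇒ bGS ⇒ babS ⇒ bababS ⇒ bababbGS ⇒ bababbSggS ⇒ bababbgggS ⇒ bababbgggbGS ⇒ bababbgggbabS ⇒ bababbgggbabg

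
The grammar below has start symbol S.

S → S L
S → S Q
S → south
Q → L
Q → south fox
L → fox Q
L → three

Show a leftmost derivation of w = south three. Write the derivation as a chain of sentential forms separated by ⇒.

S ⇒ S Q ⇒ south Q ⇒ south L ⇒ south three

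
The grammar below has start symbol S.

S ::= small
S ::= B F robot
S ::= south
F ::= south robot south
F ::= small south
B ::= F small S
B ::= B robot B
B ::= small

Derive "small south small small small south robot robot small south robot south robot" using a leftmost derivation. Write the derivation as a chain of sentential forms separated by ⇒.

S ⇒ B F robot ⇒ B robot B F robot ⇒ F small S robot B F robot ⇒ small south small S robot B F robot ⇒ small south small B F robot robot B F robot ⇒ small south small small F robot robot B F robot ⇒ small south small small small south robot robot B F robot ⇒ small south small small small south robot robot small F robot ⇒ small south small small small south robot robot small south robot south robot

S ⇒ B F robot   [S ::= B F robot]
B F robot ⇒ B robot B F robot   [B ::= B robot B]
B robot B F robot ⇒ F small S robot B F robot   [B ::= F small S]
F small S robot B F robot ⇒ small south small S robot B F robot   [F ::= small south]
small south small S robot B F robot ⇒ small south small B F robot robot B F robot   [S ::= B F robot]
small south small B F robot robot B F robot ⇒ small south small small F robot robot B F robot   [B ::= small]
small south small small F robot robot B F robot ⇒ small south small small small south robot robot B F robot   [F ::= small south]
small south small small small south robot robot B F robot ⇒ small south small small small south robot robot small F robot   [B ::= small]
small south small small small south robot robot small F robot ⇒ small south small small small south robot robot small south robot south robot   [F ::= south robot south]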